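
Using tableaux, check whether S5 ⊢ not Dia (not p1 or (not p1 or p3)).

Tableau for the negation Dia (not p1 or (not p1 or p3)):
1. Dia (not p1 or (not p1 or p3)), 0
2. not p1 or (not p1 or p3), 1
3. not p1 or p3, 1
4. p3, 1
Accessibility: 0R0, 0R1, 1R0, 1R1
The negation has an open branch (countermodel exists).

Not valid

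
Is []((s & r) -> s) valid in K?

Valid in K

Tableau for the negation ~[]((s & r) -> s):
1. ~[]((s & r) -> s), u
2. ~((s & r) -> s), v
3. s & r, v
4. ~s, v
5. s, v
6. r, v
Accessibility: uRv
Branch closes: s and ~s both at v.
Every branch of the negation's tableau closes; the branch above is one of them.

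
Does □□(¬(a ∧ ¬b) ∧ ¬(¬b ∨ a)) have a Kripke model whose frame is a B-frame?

1. □□(¬(a ∧ ¬b) ∧ ¬(¬b ∨ a)), u
2. □(¬(a ∧ ¬b) ∧ ¬(¬b ∨ a)), u
3. ¬(a ∧ ¬b) ∧ ¬(¬b ∨ a), u
4. ¬(a ∧ ¬b), u
5. ¬(¬b ∨ a), u
6. b, u
7. ¬a, u
Accessibility: uRu

Satisfiable (open branch found)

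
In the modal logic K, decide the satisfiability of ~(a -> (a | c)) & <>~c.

1. ~(a -> (a | c)) & <>~c, w0
2. ~(a -> (a | c)), w0
3. <>~c, w0
4. a, w0
5. ~(a | c), w0
6. ~a, w0
7. ~c, w0
Branch closes: a and ~a both at w0.
All branches of the tableau close; one closing branch shown above.

Unsatisfiable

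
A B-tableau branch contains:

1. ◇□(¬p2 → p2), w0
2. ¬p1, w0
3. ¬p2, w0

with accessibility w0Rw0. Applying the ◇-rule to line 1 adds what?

a fresh world w1 with w0Rw1, and □(¬p2 → p2) at w1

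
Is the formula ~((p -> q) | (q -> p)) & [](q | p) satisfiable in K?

No, unsatisfiable

1. ~((p -> q) | (q -> p)) & [](q | p), 0
2. ~((p -> q) | (q -> p)), 0   [&-rule on 1]
3. [](q | p), 0   [&-rule on 1]
4. ~(p -> q), 0   [~|-rule on 2]
5. ~(q -> p), 0   [~|-rule on 2]
6. p, 0   [~->-rule on 4]
7. ~q, 0   [~->-rule on 4]
8. q, 0   [~->-rule on 5]
9. ~p, 0   [~->-rule on 5]
Branch closes: q and ~q both at 0.
Every branch closes; the branch above is one of them.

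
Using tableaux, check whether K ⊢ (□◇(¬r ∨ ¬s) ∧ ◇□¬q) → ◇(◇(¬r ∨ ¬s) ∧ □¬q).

Tableau for the negation ¬((□◇(¬r ∨ ¬s) ∧ ◇□¬q) → ◇(◇(¬r ∨ ¬s) ∧ □¬q)):
1. ¬((□◇(¬r ∨ ¬s) ∧ ◇□¬q) → ◇(◇(¬r ∨ ¬s) ∧ □¬q)), 0
2. □◇(¬r ∨ ¬s) ∧ ◇□¬q, 0
3. ¬◇(◇(¬r ∨ ¬s) ∧ □¬q), 0
4. □◇(¬r ∨ ¬s), 0
5. ◇□¬q, 0
6. □¬q, 1
7. ¬(◇(¬r ∨ ¬s) ∧ □¬q), 1
8. ◇(¬r ∨ ¬s), 1
9. ¬□¬q, 1
10. ¬r ∨ ¬s, 2
11. ¬q, 2
12. ¬s, 2
13. q, 3
14. ¬q, 3
Accessibility: 0R1, 1R2, 1R3
Branch closes: q and ¬q both at 3.
Every branch of the negation's tableau closes; the branch above is one of them.

Valid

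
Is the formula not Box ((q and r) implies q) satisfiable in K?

1. not Box ((q and r) implies q), u
2. not ((q and r) implies q), v
3. q and r, v
4. not q, v
5. q, v
6. r, v
Accessibility: uRv
Branch closes: q and not q both at v.
All branches of the tableau close; one closing branch shown above.

Unsatisfiable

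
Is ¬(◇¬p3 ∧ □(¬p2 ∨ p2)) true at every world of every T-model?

Not valid

Tableau for the negation ◇¬p3 ∧ □(¬p2 ∨ p2):
1. ◇¬p3 ∧ □(¬p2 ∨ p2), 0
2. ◇¬p3, 0
3. □(¬p2 ∨ p2), 0
4. ¬p2 ∨ p2, 0
5. p2, 0
6. ¬p3, 1
7. ¬p2 ∨ p2, 1
8. p2, 1
Accessibility: 0R0, 0R1, 1R1
The negation has an open branch (countermodel exists).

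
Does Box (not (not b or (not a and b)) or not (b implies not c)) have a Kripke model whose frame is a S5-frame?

1. Box (not (not b or (not a and b)) or not (b implies not c)), 0
2. not (not b or (not a and b)) or not (b implies not c), 0
3. not (b implies not c), 0
4. b, 0
5. c, 0
Accessibility: 0R0

Satisfiable (open branch found)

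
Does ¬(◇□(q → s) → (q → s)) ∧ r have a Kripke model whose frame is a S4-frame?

Yes, satisfiable

1. ¬(◇□(q → s) → (q → s)) ∧ r, u
2. ¬(◇□(q → s) → (q → s)), u   [∧-rule on 1]
3. r, u   [∧-rule on 1]
4. ◇□(q → s), u   [¬→-rule on 2]
5. ¬(q → s), u   [¬→-rule on 2]
6. q, u   [¬→-rule on 5]
7. ¬s, u   [¬→-rule on 5]
8. □(q → s), v   [◇-rule on 4: fresh world v, uRv]
9. q → s, v   [□-rule on 8 via vRv]
10. s, v   [→-rule on 9 (branches; this branch)]
Accessibility: uRu, uRv, vRv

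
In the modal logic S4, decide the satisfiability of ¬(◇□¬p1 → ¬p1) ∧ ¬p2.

1. ¬(◇□¬p1 → ¬p1) ∧ ¬p2, 0
2. ¬(◇□¬p1 → ¬p1), 0   [∧-rule on 1]
3. ¬p2, 0   [∧-rule on 1]
4. ◇□¬p1, 0   [¬→-rule on 2]
5. p1, 0   [¬→-rule on 2]
6. □¬p1, 1   [◇-rule on 4: fresh world 1, 0R1]
7. ¬p1, 1   [□-rule on 6 via 1R1]
Accessibility: 0R0, 0R1, 1R1

Satisfiable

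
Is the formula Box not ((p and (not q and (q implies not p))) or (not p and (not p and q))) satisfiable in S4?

1. Box not ((p and (not q and (q implies not p))) or (not p and (not p and q))), w0
2. not ((p and (not q and (q implies not p))) or (not p and (not p and q))), w0
3. not (p and (not q and (q implies not p))), w0
4. not (not p and (not p and q)), w0
5. not (not q and (q implies not p)), w0
6. not (not p and q), w0
7. not (q implies not p), w0
8. q, w0
9. p, w0
Accessibility: w0Rw0

Satisfiable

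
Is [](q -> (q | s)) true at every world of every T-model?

Tableau for the negation ~[](q -> (q | s)):
1. ~[](q -> (q | s)), u
2. ~(q -> (q | s)), v
3. q, v
4. ~(q | s), v
5. ~q, v
6. ~s, v
Accessibility: uRu, uRv, vRv
Branch closes: q and ~q both at v.
All branches of the negation close; one closing branch shown above.

Valid in T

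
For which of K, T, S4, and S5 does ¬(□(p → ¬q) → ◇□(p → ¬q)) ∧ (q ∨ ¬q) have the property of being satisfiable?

K

T-tableau for the formula:
1. ¬(□(p → ¬q) → ◇□(p → ¬q)) ∧ (q ∨ ¬q), u
2. ¬(□(p → ¬q) → ◇□(p → ¬q)), u   [∧-rule on 1]
3. q ∨ ¬q, u   [∧-rule on 1]
4. □(p → ¬q), u   [¬→-rule on 2]
5. ¬◇□(p → ¬q), u   [¬→-rule on 2]
6. p → ¬q, u   [□-rule on 4 via uRu]
7. ¬□(p → ¬q), u   [¬◇-rule on 5 via uRu]
8. ¬q, u   [∨-rule on 3 (branches; this branch)]
9. ¬(p → ¬q), v   [¬□-rule on 7: fresh world v, uRv]
10. p, v   [¬→-rule on 9]
11. q, v   [¬→-rule on 9]
12. p → ¬q, v   [□-rule on 4 via uRv]
13. ¬□(p → ¬q), v   [¬◇-rule on 5 via uRv]
14. ¬q, v   [→-rule on 12 (branches; this branch)]
Accessibility: uRu, uRv, vRv
Branch closes: q and ¬q both at v.
Every branch closes (one shown): unsatisfiable in T, hence also in S4, S5 (every S4/S5-frame is a T-frame).
K-tableau for the formula:
1. ¬(□(p → ¬q) → ◇□(p → ¬q)) ∧ (q ∨ ¬q), u
2. ¬(□(p → ¬q) → ◇□(p → ¬q)), u   [∧-rule on 1]
3. q ∨ ¬q, u   [∧-rule on 1]
4. □(p → ¬q), u   [¬→-rule on 2]
5. ¬◇□(p → ¬q), u   [¬→-rule on 2]
6. ¬q, u   [∨-rule on 3 (branches; this branch)]
Complete open branch: satisfiable in K.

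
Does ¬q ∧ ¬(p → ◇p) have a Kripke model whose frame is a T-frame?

1. ¬q ∧ ¬(p → ◇p), 0
2. ¬q, 0
3. ¬(p → ◇p), 0
4. p, 0
5. ¬◇p, 0
6. ¬p, 0
Accessibility: 0R0
Branch closes: p and ¬p both at 0.
All branches of the tableau close; one closing branch shown above.

No, unsatisfiable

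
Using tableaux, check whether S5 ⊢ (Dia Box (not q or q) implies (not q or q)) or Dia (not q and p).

Valid

Tableau for the negation not ((Dia Box (not q or q) implies (not q or q)) or Dia (not q and p)):
1. not ((Dia Box (not q or q) implies (not q or q)) or Dia (not q and p)), 0
2. not (Dia Box (not q or q) implies (not q or q)), 0
3. not Dia (not q and p), 0
4. Dia Box (not q or q), 0
5. not (not q or q), 0
6. q, 0
7. not q, 0
Accessibility: 0R0
Branch closes: q and not q both at 0.
Every branch of the negation's tableau closes; the branch above is one of them.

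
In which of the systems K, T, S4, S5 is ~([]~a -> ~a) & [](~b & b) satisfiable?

T-tableau for the formula:
1. ~([]~a -> ~a) & [](~b & b), w0
2. ~([]~a -> ~a), w0
3. [](~b & b), w0
4. []~a, w0
5. a, w0
6. ~b & b, w0
7. ~b, w0
8. b, w0
Accessibility: w0Rw0
Branch closes: b and ~b both at w0.
Every branch closes (one shown): unsatisfiable in T, hence also in S4, S5 (every S4/S5-frame is a T-frame).
K-tableau for the formula:
1. ~([]~a -> ~a) & [](~b & b), w0
2. ~([]~a -> ~a), w0
3. [](~b & b), w0
4. []~a, w0
5. a, w0
Complete open branch: satisfiable in K.

K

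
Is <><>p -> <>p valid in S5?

Valid

Tableau for the negation ~(<><>p -> <>p):
1. ~(<><>p -> <>p), 0
2. <><>p, 0
3. ~<>p, 0
4. ~p, 0
5. <>p, 1
6. ~p, 1
7. p, 2
8. ~p, 2
Accessibility: 0R0, 0R1, 0R2, 1R0, 1R1, 1R2, 2R0, 2R1, 2R2
Branch closes: p and ~p both at 2.
Every branch of the negation's tableau closes; the branch above is one of them.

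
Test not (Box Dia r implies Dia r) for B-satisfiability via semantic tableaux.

Unsatisfiable (every branch closes)

1. not (Box Dia r implies Dia r), w0
2. Box Dia r, w0   [neg-implies-rule on 1]
3. not Dia r, w0   [neg-implies-rule on 1]
4. Dia r, w0   [Box-rule on 2 via w0Rw0]
5. not r, w0   [neg-Dia-rule on 3 via w0Rw0]
6. r, w1   [Dia-rule on 4: fresh world w1, w0Rw1]
7. Dia r, w1   [Box-rule on 2 via w0Rw1]
8. not r, w1   [neg-Dia-rule on 3 via w0Rw1]
Accessibility: w0Rw0, w0Rw1, w1Rw0, w1Rw1
Branch closes: r and not r both at w1.
Every branch closes; the branch above is one of them.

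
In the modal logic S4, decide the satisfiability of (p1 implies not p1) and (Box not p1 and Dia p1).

1. (p1 implies not p1) and (Box not p1 and Dia p1), w0
2. p1 implies not p1, w0   [and-rule on 1]
3. Box not p1 and Dia p1, w0   [and-rule on 1]
4. Box not p1, w0   [and-rule on 3]
5. Dia p1, w0   [and-rule on 3]
6. not p1, w0   [Box-rule on 4 via w0Rw0]
7. p1, w1   [Dia-rule on 5: fresh world w1, w0Rw1]
8. not p1, w1   [Box-rule on 4 via w0Rw1]
Accessibility: w0Rw0, w0Rw1, w1Rw1
Branch closes: p1 and not p1 both at w1.
Every branch closes; the branch above is one of them.

No, unsatisfiable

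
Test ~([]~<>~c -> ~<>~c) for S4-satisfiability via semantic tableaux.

1. ~([]~<>~c -> ~<>~c), 0
2. []~<>~c, 0
3. <>~c, 0
4. ~<>~c, 0
5. c, 0
6. ~c, 1
7. ~<>~c, 1
8. c, 1
Accessibility: 0R0, 0R1, 1R1
Branch closes: c and ~c both at 1.
Every branch closes; the branch above is one of them.

Unsatisfiable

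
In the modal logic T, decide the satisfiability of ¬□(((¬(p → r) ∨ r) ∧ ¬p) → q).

1. ¬□(((¬(p → r) ∨ r) ∧ ¬p) → q), u
2. ¬(((¬(p → r) ∨ r) ∧ ¬p) → q), v   [¬□-rule on 1: fresh world v, uRv]
3. (¬(p → r) ∨ r) ∧ ¬p, v   [¬→-rule on 2]
4. ¬q, v   [¬→-rule on 2]
5. ¬(p → r) ∨ r, v   [∧-rule on 3]
6. ¬p, v   [∧-rule on 3]
7. r, v   [∨-rule on 5 (branches; this branch)]
Accessibility: uRu, uRv, vRv

Satisfiable (open branch found)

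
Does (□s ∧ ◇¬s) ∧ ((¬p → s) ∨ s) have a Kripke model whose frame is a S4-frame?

Unsatisfiable (every branch closes)

1. (□s ∧ ◇¬s) ∧ ((¬p → s) ∨ s), u
2. □s ∧ ◇¬s, u
3. (¬p → s) ∨ s, u
4. □s, u
5. ◇¬s, u
6. s, u
7. ¬p → s, u
8. ¬s, v
9. s, v
Accessibility: uRu, uRv, vRv
Branch closes: s and ¬s both at v.
All branches of the tableau close; one closing branch shown above.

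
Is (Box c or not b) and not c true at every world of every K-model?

Tableau for the negation not ((Box c or not b) and not c):
1. not ((Box c or not b) and not c), w0
2. c, w0
The negation has an open branch (countermodel exists).

No, not valid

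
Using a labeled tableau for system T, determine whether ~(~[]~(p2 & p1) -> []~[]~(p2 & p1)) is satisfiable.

Satisfiable (open branch found)

1. ~(~[]~(p2 & p1) -> []~[]~(p2 & p1)), 0
2. ~[]~(p2 & p1), 0
3. ~[]~[]~(p2 & p1), 0
4. p2 & p1, 1
5. p2, 1
6. p1, 1
7. []~(p2 & p1), 2
8. ~(p2 & p1), 2
9. ~p1, 2
Accessibility: 0R0, 0R1, 0R2, 1R1, 2R2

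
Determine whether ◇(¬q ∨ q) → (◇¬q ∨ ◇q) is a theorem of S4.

Tableau for the negation ¬(◇(¬q ∨ q) → (◇¬q ∨ ◇q)):
1. ¬(◇(¬q ∨ q) → (◇¬q ∨ ◇q)), u
2. ◇(¬q ∨ q), u   [¬→-rule on 1]
3. ¬(◇¬q ∨ ◇q), u   [¬→-rule on 1]
4. ¬◇¬q, u   [¬∨-rule on 3]
5. ¬◇q, u   [¬∨-rule on 3]
6. q, u   [¬◇-rule on 4 via uRu]
7. ¬q, u   [¬◇-rule on 5 via uRu]
Accessibility: uRu
Branch closes: q and ¬q both at u.
Every branch of the negation's tableau closes; the branch above is one of them.

Valid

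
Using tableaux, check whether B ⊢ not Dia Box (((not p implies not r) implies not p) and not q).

Tableau for the negation Dia Box (((not p implies not r) implies not p) and not q):
1. Dia Box (((not p implies not r) implies not p) and not q), 0
2. Box (((not p implies not r) implies not p) and not q), 1   [Dia-rule on 1: fresh world 1, 0R1]
3. ((not p implies not r) implies not p) and not q, 0   [Box-rule on 2 via 1R0]
4. (not p implies not r) implies not p, 0   [and-rule on 3]
5. not q, 0   [and-rule on 3]
6. ((not p implies not r) implies not p) and not q, 1   [Box-rule on 2 via 1R1]
7. (not p implies not r) implies not p, 1   [and-rule on 6]
8. not q, 1   [and-rule on 6]
9. not p, 0   [implies-rule on 4 (branches; this branch)]
10. not p, 1   [implies-rule on 7 (branches; this branch)]
Accessibility: 0R0, 0R1, 1R0, 1R1
The negation has an open branch (countermodel exists).

Not valid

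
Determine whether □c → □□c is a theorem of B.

Invalid (countermodel exists)

Tableau for the negation ¬(□c → □□c):
1. ¬(□c → □□c), u
2. □c, u   [¬→-rule on 1]
3. ¬□□c, u   [¬→-rule on 1]
4. c, u   [□-rule on 2 via uRu]
5. ¬□c, v   [¬□-rule on 3: fresh world v, uRv]
6. c, v   [□-rule on 2 via uRv]
7. ¬c, w   [¬□-rule on 5: fresh world w, vRw]
Accessibility: uRu, uRv, vRu, vRv, vRw, wRv, wRw
The negation has an open branch (countermodel exists).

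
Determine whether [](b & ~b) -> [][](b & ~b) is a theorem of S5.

Valid in S5

Tableau for the negation ~([](b & ~b) -> [][](b & ~b)):
1. ~([](b & ~b) -> [][](b & ~b)), 0
2. [](b & ~b), 0   [~->-rule on 1]
3. ~[][](b & ~b), 0   [~->-rule on 1]
4. b & ~b, 0   [[]-rule on 2 via 0R0]
5. b, 0   [&-rule on 4]
6. ~b, 0   [&-rule on 4]
Accessibility: 0R0
Branch closes: b and ~b both at 0.
All branches of the negation close; one closing branch shown above.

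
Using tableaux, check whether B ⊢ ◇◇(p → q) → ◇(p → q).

Not valid

Tableau for the negation ¬(◇◇(p → q) → ◇(p → q)):
1. ¬(◇◇(p → q) → ◇(p → q)), w0
2. ◇◇(p → q), w0
3. ¬◇(p → q), w0
4. ¬(p → q), w0
5. p, w0
6. ¬q, w0
7. ◇(p → q), w1
8. ¬(p → q), w1
9. p, w1
10. ¬q, w1
11. p → q, w2
12. q, w2
Accessibility: w0Rw0, w0Rw1, w1Rw0, w1Rw1, w1Rw2, w2Rw1, w2Rw2
The negation has an open branch (countermodel exists).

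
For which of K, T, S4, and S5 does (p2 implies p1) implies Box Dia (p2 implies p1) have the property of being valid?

S5-tableau for the negation not ((p2 implies p1) implies Box Dia (p2 implies p1)):
1. not ((p2 implies p1) implies Box Dia (p2 implies p1)), 0
2. p2 implies p1, 0
3. not Box Dia (p2 implies p1), 0
4. p1, 0
5. not Dia (p2 implies p1), 1
6. not (p2 implies p1), 0
7. p2, 0
8. not p1, 0
Accessibility: 0R0, 0R1, 1R0, 1R1
Branch closes: p1 and not p1 both at 0.
Every branch closes (one shown): valid in S5.
S4-tableau for the negation not ((p2 implies p1) implies Box Dia (p2 implies p1)):
1. not ((p2 implies p1) implies Box Dia (p2 implies p1)), 0
2. p2 implies p1, 0
3. not Box Dia (p2 implies p1), 0
4. p1, 0
5. not Dia (p2 implies p1), 1
6. not (p2 implies p1), 1
7. p2, 1
8. not p1, 1
Accessibility: 0R0, 0R1, 1R1
Complete open branch: countermodel on an S4-frame, so not valid in S4, nor in K, T (the same frame is also a K-frame and a T-frame).

S5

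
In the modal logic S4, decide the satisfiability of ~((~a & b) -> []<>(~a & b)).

Satisfiable

1. ~((~a & b) -> []<>(~a & b)), u
2. ~a & b, u
3. ~[]<>(~a & b), u
4. ~a, u
5. b, u
6. ~<>(~a & b), v
7. ~(~a & b), v
8. ~b, v
Accessibility: uRu, uRv, vRv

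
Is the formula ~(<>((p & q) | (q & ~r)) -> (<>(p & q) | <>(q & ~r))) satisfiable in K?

Unsatisfiable

1. ~(<>((p & q) | (q & ~r)) -> (<>(p & q) | <>(q & ~r))), u
2. <>((p & q) | (q & ~r)), u
3. ~(<>(p & q) | <>(q & ~r)), u
4. ~<>(p & q), u
5. ~<>(q & ~r), u
6. (p & q) | (q & ~r), v
7. ~(p & q), v
8. ~(q & ~r), v
9. q & ~r, v
10. q, v
11. ~r, v
12. ~p, v
13. r, v
Accessibility: uRv
Branch closes: r and ~r both at v.
All branches of the tableau close; one closing branch shown above.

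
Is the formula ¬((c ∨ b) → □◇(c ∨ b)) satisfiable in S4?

Satisfiable (open branch found)

1. ¬((c ∨ b) → □◇(c ∨ b)), u
2. c ∨ b, u
3. ¬□◇(c ∨ b), u
4. b, u
5. ¬◇(c ∨ b), v
6. ¬(c ∨ b), v
7. ¬c, v
8. ¬b, v
Accessibility: uRu, uRv, vRv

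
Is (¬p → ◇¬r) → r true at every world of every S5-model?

Tableau for the negation ¬((¬p → ◇¬r) → r):
1. ¬((¬p → ◇¬r) → r), u
2. ¬p → ◇¬r, u
3. ¬r, u
4. ◇¬r, u
5. ¬r, v
Accessibility: uRu, uRv, vRu, vRv
The negation has an open branch (countermodel exists).

Not valid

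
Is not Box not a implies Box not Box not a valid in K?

Not valid

Tableau for the negation not (not Box not a implies Box not Box not a):
1. not (not Box not a implies Box not Box not a), w0
2. not Box not a, w0   [neg-implies-rule on 1]
3. not Box not Box not a, w0   [neg-implies-rule on 1]
4. a, w1   [neg-Box-rule on 2: fresh world w1, w0Rw1]
5. Box not a, w2   [neg-Box-rule on 3: fresh world w2, w0Rw2]
Accessibility: w0Rw1, w0Rw2
The negation has an open branch (countermodel exists).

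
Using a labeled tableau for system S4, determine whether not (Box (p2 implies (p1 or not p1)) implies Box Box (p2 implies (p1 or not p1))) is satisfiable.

No, unsatisfiable

1. not (Box (p2 implies (p1 or not p1)) implies Box Box (p2 implies (p1 or not p1))), u
2. Box (p2 implies (p1 or not p1)), u
3. not Box Box (p2 implies (p1 or not p1)), u
4. p2 implies (p1 or not p1), u
5. p1 or not p1, u
6. not p1, u
7. not Box (p2 implies (p1 or not p1)), v
8. p2 implies (p1 or not p1), v
9. p1 or not p1, v
10. not p1, v
11. not (p2 implies (p1 or not p1)), w
12. p2, w
13. not (p1 or not p1), w
14. not p1, w
15. p1, w
Accessibility: uRu, uRv, uRw, vRv, vRw, wRw
Branch closes: p1 and not p1 both at w.
All branches of the tableau close; one closing branch shown above.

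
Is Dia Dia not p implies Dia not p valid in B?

Not valid

Tableau for the negation not (Dia Dia not p implies Dia not p):
1. not (Dia Dia not p implies Dia not p), u
2. Dia Dia not p, u
3. not Dia not p, u
4. p, u
5. Dia not p, v
6. p, v
7. not p, w
Accessibility: uRu, uRv, vRu, vRv, vRw, wRv, wRw
The negation has an open branch (countermodel exists).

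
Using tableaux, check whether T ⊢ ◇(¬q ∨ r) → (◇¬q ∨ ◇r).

Tableau for the negation ¬(◇(¬q ∨ r) → (◇¬q ∨ ◇r)):
1. ¬(◇(¬q ∨ r) → (◇¬q ∨ ◇r)), u
2. ◇(¬q ∨ r), u   [¬→-rule on 1]
3. ¬(◇¬q ∨ ◇r), u   [¬→-rule on 1]
4. ¬◇¬q, u   [¬∨-rule on 3]
5. ¬◇r, u   [¬∨-rule on 3]
6. q, u   [¬◇-rule on 4 via uRu]
7. ¬r, u   [¬◇-rule on 5 via uRu]
8. ¬q ∨ r, v   [◇-rule on 2: fresh world v, uRv]
9. q, v   [¬◇-rule on 4 via uRv]
10. ¬r, v   [¬◇-rule on 5 via uRv]
11. r, v   [∨-rule on 8 (branches; this branch)]
Accessibility: uRu, uRv, vRv
Branch closes: r and ¬r both at v.
All branches of the negation close; one closing branch shown above.

Valid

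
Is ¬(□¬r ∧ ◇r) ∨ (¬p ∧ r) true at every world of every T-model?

Valid

Tableau for the negation ¬(¬(□¬r ∧ ◇r) ∨ (¬p ∧ r)):
1. ¬(¬(□¬r ∧ ◇r) ∨ (¬p ∧ r)), w0
2. □¬r ∧ ◇r, w0   [¬∨-rule on 1]
3. ¬(¬p ∧ r), w0   [¬∨-rule on 1]
4. □¬r, w0   [∧-rule on 2]
5. ◇r, w0   [∧-rule on 2]
6. ¬r, w0   [□-rule on 4 via w0Rw0]
7. r, w1   [◇-rule on 5: fresh world w1, w0Rw1]
8. ¬r, w1   [□-rule on 4 via w0Rw1]
Accessibility: w0Rw0, w0Rw1, w1Rw1
Branch closes: r and ¬r both at w1.
Every branch of the negation's tableau closes; the branch above is one of them.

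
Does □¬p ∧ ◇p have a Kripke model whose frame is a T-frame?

1. □¬p ∧ ◇p, 0
2. □¬p, 0   [∧-rule on 1]
3. ◇p, 0   [∧-rule on 1]
4. ¬p, 0   [□-rule on 2 via 0R0]
5. p, 1   [◇-rule on 3: fresh world 1, 0R1]
6. ¬p, 1   [□-rule on 2 via 0R1]
Accessibility: 0R0, 0R1, 1R1
Branch closes: p and ¬p both at 1.
Every branch closes; the branch above is one of them.

Unsatisfiable (every branch closes)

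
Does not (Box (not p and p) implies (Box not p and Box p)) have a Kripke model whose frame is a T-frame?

1. not (Box (not p and p) implies (Box not p and Box p)), w0
2. Box (not p and p), w0
3. not (Box not p and Box p), w0
4. not p and p, w0
5. not p, w0
6. p, w0
Accessibility: w0Rw0
Branch closes: p and not p both at w0.
(One branch shown.) All branches close.

Unsatisfiable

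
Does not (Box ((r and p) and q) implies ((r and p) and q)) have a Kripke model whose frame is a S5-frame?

No, unsatisfiable

1. not (Box ((r and p) and q) implies ((r and p) and q)), w0
2. Box ((r and p) and q), w0
3. not ((r and p) and q), w0
4. (r and p) and q, w0
5. r and p, w0
6. q, w0
7. r, w0
8. p, w0
9. not (r and p), w0
10. not p, w0
Accessibility: w0Rw0
Branch closes: p and not p both at w0.
Every branch closes; the branch above is one of them.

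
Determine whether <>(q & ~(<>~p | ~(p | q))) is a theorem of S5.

No, not valid

Tableau for the negation ~<>(q & ~(<>~p | ~(p | q))):
1. ~<>(q & ~(<>~p | ~(p | q))), 0
2. ~(q & ~(<>~p | ~(p | q))), 0
3. <>~p | ~(p | q), 0
4. ~(p | q), 0
5. ~p, 0
6. ~q, 0
Accessibility: 0R0
The negation has an open branch (countermodel exists).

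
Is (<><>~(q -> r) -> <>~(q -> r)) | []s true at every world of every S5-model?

Valid

Tableau for the negation ~((<><>~(q -> r) -> <>~(q -> r)) | []s):
1. ~((<><>~(q -> r) -> <>~(q -> r)) | []s), 0
2. ~(<><>~(q -> r) -> <>~(q -> r)), 0
3. ~[]s, 0
4. <><>~(q -> r), 0
5. ~<>~(q -> r), 0
6. q -> r, 0
7. r, 0
8. ~s, 1
9. q -> r, 1
10. r, 1
11. <>~(q -> r), 2
12. q -> r, 2
13. r, 2
14. ~(q -> r), 3
15. q, 3
16. ~r, 3
17. q -> r, 3
18. r, 3
Accessibility: 0R0, 0R1, 0R2, 0R3, 1R0, 1R1, 1R2, 1R3, 2R0, 2R1, 2R2, 2R3, 3R0, 3R1, 3R2, 3R3
Branch closes: r and ~r both at 3.
All branches of the negation close; one closing branch shown above.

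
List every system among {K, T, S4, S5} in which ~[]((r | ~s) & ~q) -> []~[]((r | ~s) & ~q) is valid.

S4-tableau for the negation ~(~[]((r | ~s) & ~q) -> []~[]((r | ~s) & ~q)):
1. ~(~[]((r | ~s) & ~q) -> []~[]((r | ~s) & ~q)), 0
2. ~[]((r | ~s) & ~q), 0
3. ~[]~[]((r | ~s) & ~q), 0
4. ~((r | ~s) & ~q), 1
5. q, 1
6. []((r | ~s) & ~q), 2
7. (r | ~s) & ~q, 2
8. r | ~s, 2
9. ~q, 2
10. ~s, 2
Accessibility: 0R0, 0R1, 0R2, 1R1, 2R2
Complete open branch: countermodel on an S4-frame, so not valid in S4, nor in K, T (the same frame is also a K-frame and a T-frame).
S5-tableau for the negation ~(~[]((r | ~s) & ~q) -> []~[]((r | ~s) & ~q)):
1. ~(~[]((r | ~s) & ~q) -> []~[]((r | ~s) & ~q)), 0
2. ~[]((r | ~s) & ~q), 0
3. ~[]~[]((r | ~s) & ~q), 0
4. ~((r | ~s) & ~q), 1
5. ~(r | ~s), 1
6. ~r, 1
7. s, 1
8. []((r | ~s) & ~q), 2
9. (r | ~s) & ~q, 0
10. r | ~s, 0
11. ~q, 0
12. (r | ~s) & ~q, 1
13. r | ~s, 1
14. ~q, 1
15. (r | ~s) & ~q, 2
16. r | ~s, 2
17. ~q, 2
18. ~s, 0
19. ~s, 1
Accessibility: 0R0, 0R1, 0R2, 1R0, 1R1, 1R2, 2R0, 2R1, 2R2
Branch closes: s and ~s both at 1.
Every branch closes (one shown): valid in S5.

S5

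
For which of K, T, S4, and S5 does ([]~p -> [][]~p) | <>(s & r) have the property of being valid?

S4-tableau for the negation ~(([]~p -> [][]~p) | <>(s & r)):
1. ~(([]~p -> [][]~p) | <>(s & r)), 0
2. ~([]~p -> [][]~p), 0
3. ~<>(s & r), 0
4. []~p, 0
5. ~[][]~p, 0
6. ~(s & r), 0
7. ~p, 0
8. ~r, 0
9. ~[]~p, 1
10. ~(s & r), 1
11. ~p, 1
12. ~r, 1
13. p, 2
14. ~(s & r), 2
15. ~p, 2
Accessibility: 0R0, 0R1, 0R2, 1R1, 1R2, 2R2
Branch closes: p and ~p both at 2.
Every branch closes (one shown): valid in S4, hence also in S5 (every theorem of S4 is a theorem of S5).
T-tableau for the negation ~(([]~p -> [][]~p) | <>(s & r)):
1. ~(([]~p -> [][]~p) | <>(s & r)), 0
2. ~([]~p -> [][]~p), 0
3. ~<>(s & r), 0
4. []~p, 0
5. ~[][]~p, 0
6. ~(s & r), 0
7. ~p, 0
8. ~r, 0
9. ~[]~p, 1
10. ~(s & r), 1
11. ~p, 1
12. ~r, 1
13. p, 2
Accessibility: 0R0, 0R1, 1R1, 1R2, 2R2
Complete open branch: countermodel on a T-frame, so not valid in T, nor in K (the same frame is also a K-frame).

S4, S5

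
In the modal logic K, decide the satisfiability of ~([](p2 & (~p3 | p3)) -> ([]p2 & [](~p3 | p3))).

1. ~([](p2 & (~p3 | p3)) -> ([]p2 & [](~p3 | p3))), 0
2. [](p2 & (~p3 | p3)), 0   [~->-rule on 1]
3. ~([]p2 & [](~p3 | p3)), 0   [~->-rule on 1]
4. ~[]p2, 0   [~&-rule on 3 (branches; this branch)]
5. ~p2, 1   [~[]-rule on 4: fresh world 1, 0R1]
6. p2 & (~p3 | p3), 1   [[]-rule on 2 via 0R1]
7. p2, 1   [&-rule on 6]
8. ~p3 | p3, 1   [&-rule on 6]
Accessibility: 0R1
Branch closes: p2 and ~p2 both at 1.
Every branch closes; the branch above is one of them.

Unsatisfiable (every branch closes)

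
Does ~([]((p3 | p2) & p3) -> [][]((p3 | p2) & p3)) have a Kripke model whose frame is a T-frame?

1. ~([]((p3 | p2) & p3) -> [][]((p3 | p2) & p3)), u
2. []((p3 | p2) & p3), u
3. ~[][]((p3 | p2) & p3), u
4. (p3 | p2) & p3, u
5. p3 | p2, u
6. p3, u
7. p2, u
8. ~[]((p3 | p2) & p3), v
9. (p3 | p2) & p3, v
10. p3 | p2, v
11. p3, v
12. p2, v
13. ~((p3 | p2) & p3), w
14. ~p3, w
Accessibility: uRu, uRv, vRv, vRw, wRw

Yes, satisfiable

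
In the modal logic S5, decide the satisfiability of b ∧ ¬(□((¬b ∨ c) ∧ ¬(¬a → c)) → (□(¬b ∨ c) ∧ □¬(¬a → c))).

Unsatisfiable (every branch closes)

1. b ∧ ¬(□((¬b ∨ c) ∧ ¬(¬a → c)) → (□(¬b ∨ c) ∧ □¬(¬a → c))), w0
2. b, w0
3. ¬(□((¬b ∨ c) ∧ ¬(¬a → c)) → (□(¬b ∨ c) ∧ □¬(¬a → c))), w0
4. □((¬b ∨ c) ∧ ¬(¬a → c)), w0
5. ¬(□(¬b ∨ c) ∧ □¬(¬a → c)), w0
6. (¬b ∨ c) ∧ ¬(¬a → c), w0
7. ¬b ∨ c, w0
8. ¬(¬a → c), w0
9. ¬a, w0
10. ¬c, w0
11. ¬□¬(¬a → c), w0
12. c, w0
Accessibility: w0Rw0
Branch closes: c and ¬c both at w0.
Every branch closes; the branch above is one of them.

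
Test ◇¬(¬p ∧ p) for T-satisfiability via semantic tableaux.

1. ◇¬(¬p ∧ p), 0
2. ¬(¬p ∧ p), 1   [◇-rule on 1: fresh world 1, 0R1]
3. ¬p, 1   [¬∧-rule on 2 (branches; this branch)]
Accessibility: 0R0, 0R1, 1R1

Satisfiable (open branch found)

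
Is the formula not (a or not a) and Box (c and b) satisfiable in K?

1. not (a or not a) and Box (c and b), u
2. not (a or not a), u
3. Box (c and b), u
4. not a, u
5. a, u
Branch closes: a and not a both at u.
Every branch closes; the branch above is one of them.

No, unsatisfiable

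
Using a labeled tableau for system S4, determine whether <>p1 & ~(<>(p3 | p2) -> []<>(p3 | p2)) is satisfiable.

1. <>p1 & ~(<>(p3 | p2) -> []<>(p3 | p2)), 0
2. <>p1, 0
3. ~(<>(p3 | p2) -> []<>(p3 | p2)), 0
4. <>(p3 | p2), 0
5. ~[]<>(p3 | p2), 0
6. p1, 1
7. p3 | p2, 2
8. p2, 2
9. ~<>(p3 | p2), 3
10. ~(p3 | p2), 3
11. ~p3, 3
12. ~p2, 3
Accessibility: 0R0, 0R1, 0R2, 0R3, 1R1, 2R2, 3R3

Yes, satisfiable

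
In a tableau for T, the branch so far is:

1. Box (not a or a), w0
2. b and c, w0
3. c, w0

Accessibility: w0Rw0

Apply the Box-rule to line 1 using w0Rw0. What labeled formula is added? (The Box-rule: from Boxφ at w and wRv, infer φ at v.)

not a or a, w0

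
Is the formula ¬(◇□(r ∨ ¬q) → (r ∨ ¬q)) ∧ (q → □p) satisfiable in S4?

Satisfiable (open branch found)

1. ¬(◇□(r ∨ ¬q) → (r ∨ ¬q)) ∧ (q → □p), w0
2. ¬(◇□(r ∨ ¬q) → (r ∨ ¬q)), w0   [∧-rule on 1]
3. q → □p, w0   [∧-rule on 1]
4. ◇□(r ∨ ¬q), w0   [¬→-rule on 2]
5. ¬(r ∨ ¬q), w0   [¬→-rule on 2]
6. ¬r, w0   [¬∨-rule on 5]
7. q, w0   [¬∨-rule on 5]
8. □p, w0   [→-rule on 3 (branches; this branch)]
9. p, w0   [□-rule on 8 via w0Rw0]
10. □(r ∨ ¬q), w1   [◇-rule on 4: fresh world w1, w0Rw1]
11. p, w1   [□-rule on 8 via w0Rw1]
12. r ∨ ¬q, w1   [□-rule on 10 via w1Rw1]
13. ¬q, w1   [∨-rule on 12 (branches; this branch)]
Accessibility: w0Rw0, w0Rw1, w1Rw1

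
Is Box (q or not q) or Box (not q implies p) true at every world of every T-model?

Tableau for the negation not (Box (q or not q) or Box (not q implies p)):
1. not (Box (q or not q) or Box (not q implies p)), u
2. not Box (q or not q), u
3. not Box (not q implies p), u
4. not (q or not q), v
5. not q, v
6. q, v
Accessibility: uRu, uRv, vRv
Branch closes: q and not q both at v.
All branches of the negation close; one closing branch shown above.

Valid in T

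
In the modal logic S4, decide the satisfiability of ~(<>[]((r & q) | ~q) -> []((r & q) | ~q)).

Satisfiable

1. ~(<>[]((r & q) | ~q) -> []((r & q) | ~q)), 0
2. <>[]((r & q) | ~q), 0
3. ~[]((r & q) | ~q), 0
4. []((r & q) | ~q), 1
5. (r & q) | ~q, 1
6. ~q, 1
7. ~((r & q) | ~q), 2
8. ~(r & q), 2
9. q, 2
10. ~r, 2
Accessibility: 0R0, 0R1, 0R2, 1R1, 2R2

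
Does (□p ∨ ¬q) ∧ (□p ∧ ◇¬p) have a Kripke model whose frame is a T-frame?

Unsatisfiable (every branch closes)

1. (□p ∨ ¬q) ∧ (□p ∧ ◇¬p), 0
2. □p ∨ ¬q, 0
3. □p ∧ ◇¬p, 0
4. □p, 0
5. ◇¬p, 0
6. p, 0
7. ¬q, 0
8. ¬p, 1
9. p, 1
Accessibility: 0R0, 0R1, 1R1
Branch closes: p and ¬p both at 1.
Every branch closes; the branch above is one of them.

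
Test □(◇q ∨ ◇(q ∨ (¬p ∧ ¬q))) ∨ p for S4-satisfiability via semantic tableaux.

1. □(◇q ∨ ◇(q ∨ (¬p ∧ ¬q))) ∨ p, 0
2. p, 0
Accessibility: 0R0

Satisfiable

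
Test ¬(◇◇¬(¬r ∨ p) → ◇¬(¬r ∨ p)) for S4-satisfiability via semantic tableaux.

No, unsatisfiable

1. ¬(◇◇¬(¬r ∨ p) → ◇¬(¬r ∨ p)), w0
2. ◇◇¬(¬r ∨ p), w0
3. ¬◇¬(¬r ∨ p), w0
4. ¬r ∨ p, w0
5. p, w0
6. ◇¬(¬r ∨ p), w1
7. ¬r ∨ p, w1
8. p, w1
9. ¬(¬r ∨ p), w2
10. r, w2
11. ¬p, w2
12. ¬r ∨ p, w2
13. p, w2
Accessibility: w0Rw0, w0Rw1, w0Rw2, w1Rw1, w1Rw2, w2Rw2
Branch closes: p and ¬p both at w2.
All branches of the tableau close; one closing branch shown above.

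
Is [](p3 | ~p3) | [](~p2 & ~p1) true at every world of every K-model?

Yes, valid

Tableau for the negation ~([](p3 | ~p3) | [](~p2 & ~p1)):
1. ~([](p3 | ~p3) | [](~p2 & ~p1)), 0
2. ~[](p3 | ~p3), 0   [~|-rule on 1]
3. ~[](~p2 & ~p1), 0   [~|-rule on 1]
4. ~(p3 | ~p3), 1   [~[]-rule on 2: fresh world 1, 0R1]
5. ~p3, 1   [~|-rule on 4]
6. p3, 1   [~|-rule on 4]
Accessibility: 0R1
Branch closes: p3 and ~p3 both at 1.
All branches of the negation close; one closing branch shown above.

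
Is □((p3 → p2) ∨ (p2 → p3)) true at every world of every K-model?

Valid

Tableau for the negation ¬□((p3 → p2) ∨ (p2 → p3)):
1. ¬□((p3 → p2) ∨ (p2 → p3)), 0
2. ¬((p3 → p2) ∨ (p2 → p3)), 1
3. ¬(p3 → p2), 1
4. ¬(p2 → p3), 1
5. p3, 1
6. ¬p2, 1
7. p2, 1
8. ¬p3, 1
Accessibility: 0R1
Branch closes: p2 and ¬p2 both at 1.
All branches of the negation close; one closing branch shown above.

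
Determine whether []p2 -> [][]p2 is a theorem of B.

Invalid (countermodel exists)

Tableau for the negation ~([]p2 -> [][]p2):
1. ~([]p2 -> [][]p2), w0
2. []p2, w0
3. ~[][]p2, w0
4. p2, w0
5. ~[]p2, w1
6. p2, w1
7. ~p2, w2
Accessibility: w0Rw0, w0Rw1, w1Rw0, w1Rw1, w1Rw2, w2Rw1, w2Rw2
The negation has an open branch (countermodel exists).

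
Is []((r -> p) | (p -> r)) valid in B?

Tableau for the negation ~[]((r -> p) | (p -> r)):
1. ~[]((r -> p) | (p -> r)), u
2. ~((r -> p) | (p -> r)), v   [~[]-rule on 1: fresh world v, uRv]
3. ~(r -> p), v   [~|-rule on 2]
4. ~(p -> r), v   [~|-rule on 2]
5. r, v   [~->-rule on 3]
6. ~p, v   [~->-rule on 3]
7. p, v   [~->-rule on 4]
8. ~r, v   [~->-rule on 4]
Accessibility: uRu, uRv, vRu, vRv
Branch closes: p and ~p both at v.
All branches of the negation close; one closing branch shown above.

Yes, valid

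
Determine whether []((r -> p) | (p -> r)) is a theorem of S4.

Yes, valid

Tableau for the negation ~[]((r -> p) | (p -> r)):
1. ~[]((r -> p) | (p -> r)), u
2. ~((r -> p) | (p -> r)), v
3. ~(r -> p), v
4. ~(p -> r), v
5. r, v
6. ~p, v
7. p, v
8. ~r, v
Accessibility: uRu, uRv, vRv
Branch closes: p and ~p both at v.
All branches of the negation close; one closing branch shown above.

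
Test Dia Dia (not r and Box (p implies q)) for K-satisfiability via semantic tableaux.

Yes, satisfiable

1. Dia Dia (not r and Box (p implies q)), 0
2. Dia (not r and Box (p implies q)), 1   [Dia-rule on 1: fresh world 1, 0R1]
3. not r and Box (p implies q), 2   [Dia-rule on 2: fresh world 2, 1R2]
4. not r, 2   [and-rule on 3]
5. Box (p implies q), 2   [and-rule on 3]
Accessibility: 0R1, 1R2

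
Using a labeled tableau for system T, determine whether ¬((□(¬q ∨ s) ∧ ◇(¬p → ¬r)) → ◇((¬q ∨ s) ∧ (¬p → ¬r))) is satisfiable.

Unsatisfiable

1. ¬((□(¬q ∨ s) ∧ ◇(¬p → ¬r)) → ◇((¬q ∨ s) ∧ (¬p → ¬r))), u
2. □(¬q ∨ s) ∧ ◇(¬p → ¬r), u   [¬→-rule on 1]
3. ¬◇((¬q ∨ s) ∧ (¬p → ¬r)), u   [¬→-rule on 1]
4. □(¬q ∨ s), u   [∧-rule on 2]
5. ◇(¬p → ¬r), u   [∧-rule on 2]
6. ¬((¬q ∨ s) ∧ (¬p → ¬r)), u   [¬◇-rule on 3 via uRu]
7. ¬q ∨ s, u   [□-rule on 4 via uRu]
8. ¬(¬p → ¬r), u   [¬∧-rule on 6 (branches; this branch)]
9. ¬p, u   [¬→-rule on 8]
10. r, u   [¬→-rule on 8]
11. s, u   [∨-rule on 7 (branches; this branch)]
12. ¬p → ¬r, v   [◇-rule on 5: fresh world v, uRv]
13. ¬((¬q ∨ s) ∧ (¬p → ¬r)), v   [¬◇-rule on 3 via uRv]
14. ¬q ∨ s, v   [□-rule on 4 via uRv]
15. ¬r, v   [→-rule on 12 (branches; this branch)]
16. ¬(¬q ∨ s), v   [¬∧-rule on 13 (branches; this branch)]
17. q, v   [¬∨-rule on 16]
18. ¬s, v   [¬∨-rule on 16]
19. s, v   [∨-rule on 14 (branches; this branch)]
Accessibility: uRu, uRv, vRv
Branch closes: s and ¬s both at v.
All branches of the tableau close; one closing branch shown above.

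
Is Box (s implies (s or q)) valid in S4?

Tableau for the negation not Box (s implies (s or q)):
1. not Box (s implies (s or q)), u
2. not (s implies (s or q)), v   [neg-Box-rule on 1: fresh world v, uRv]
3. s, v   [neg-implies-rule on 2]
4. not (s or q), v   [neg-implies-rule on 2]
5. not s, v   [neg-or-rule on 4]
6. not q, v   [neg-or-rule on 4]
Accessibility: uRu, uRv, vRv
Branch closes: s and not s both at v.
All branches of the negation close; one closing branch shown above.

Valid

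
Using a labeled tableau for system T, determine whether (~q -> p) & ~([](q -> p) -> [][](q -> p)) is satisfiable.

Satisfiable

1. (~q -> p) & ~([](q -> p) -> [][](q -> p)), 0
2. ~q -> p, 0   [&-rule on 1]
3. ~([](q -> p) -> [][](q -> p)), 0   [&-rule on 1]
4. [](q -> p), 0   [~->-rule on 3]
5. ~[][](q -> p), 0   [~->-rule on 3]
6. q -> p, 0   [[]-rule on 4 via 0R0]
7. p, 0   [->-rule on 2 (branches; this branch)]
8. ~[](q -> p), 1   [~[]-rule on 5: fresh world 1, 0R1]
9. q -> p, 1   [[]-rule on 4 via 0R1]
10. p, 1   [->-rule on 9 (branches; this branch)]
11. ~(q -> p), 2   [~[]-rule on 8: fresh world 2, 1R2]
12. q, 2   [~->-rule on 11]
13. ~p, 2   [~->-rule on 11]
Accessibility: 0R0, 0R1, 1R1, 1R2, 2R2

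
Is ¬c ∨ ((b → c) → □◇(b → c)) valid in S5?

Tableau for the negation ¬(¬c ∨ ((b → c) → □◇(b → c))):
1. ¬(¬c ∨ ((b → c) → □◇(b → c))), u
2. c, u   [¬∨-rule on 1]
3. ¬((b → c) → □◇(b → c)), u   [¬∨-rule on 1]
4. b → c, u   [¬→-rule on 3]
5. ¬□◇(b → c), u   [¬→-rule on 3]
6. ¬◇(b → c), v   [¬□-rule on 5: fresh world v, uRv]
7. ¬(b → c), u   [¬◇-rule on 6 via vRu]
8. b, u   [¬→-rule on 7]
9. ¬c, u   [¬→-rule on 7]
Accessibility: uRu, uRv, vRu, vRv
Branch closes: c and ¬c both at u.
All branches of the negation close; one closing branch shown above.

Valid in S5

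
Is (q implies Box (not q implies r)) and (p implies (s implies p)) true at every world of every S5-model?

No, not valid

Tableau for the negation not ((q implies Box (not q implies r)) and (p implies (s implies p))):
1. not ((q implies Box (not q implies r)) and (p implies (s implies p))), u
2. not (q implies Box (not q implies r)), u   [neg-and-rule on 1 (branches; this branch)]
3. q, u   [neg-implies-rule on 2]
4. not Box (not q implies r), u   [neg-implies-rule on 2]
5. not (not q implies r), v   [neg-Box-rule on 4: fresh world v, uRv]
6. not q, v   [neg-implies-rule on 5]
7. not r, v   [neg-implies-rule on 5]
Accessibility: uRu, uRv, vRu, vRv
The negation has an open branch (countermodel exists).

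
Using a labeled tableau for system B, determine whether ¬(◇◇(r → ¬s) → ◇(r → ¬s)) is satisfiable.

1. ¬(◇◇(r → ¬s) → ◇(r → ¬s)), w0
2. ◇◇(r → ¬s), w0   [¬→-rule on 1]
3. ¬◇(r → ¬s), w0   [¬→-rule on 1]
4. ¬(r → ¬s), w0   [¬◇-rule on 3 via w0Rw0]
5. r, w0   [¬→-rule on 4]
6. s, w0   [¬→-rule on 4]
7. ◇(r → ¬s), w1   [◇-rule on 2: fresh world w1, w0Rw1]
8. ¬(r → ¬s), w1   [¬◇-rule on 3 via w0Rw1]
9. r, w1   [¬→-rule on 8]
10. s, w1   [¬→-rule on 8]
11. r → ¬s, w2   [◇-rule on 7: fresh world w2, w1Rw2]
12. ¬s, w2   [→-rule on 11 (branches; this branch)]
Accessibility: w0Rw0, w0Rw1, w1Rw0, w1Rw1, w1Rw2, w2Rw1, w2Rw2

Yes, satisfiable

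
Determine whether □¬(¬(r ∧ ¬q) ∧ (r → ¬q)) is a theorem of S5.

Invalid (countermodel exists)

Tableau for the negation ¬□¬(¬(r ∧ ¬q) ∧ (r → ¬q)):
1. ¬□¬(¬(r ∧ ¬q) ∧ (r → ¬q)), w0
2. ¬(r ∧ ¬q) ∧ (r → ¬q), w1   [¬□-rule on 1: fresh world w1, w0Rw1]
3. ¬(r ∧ ¬q), w1   [∧-rule on 2]
4. r → ¬q, w1   [∧-rule on 2]
5. q, w1   [¬∧-rule on 3 (branches; this branch)]
6. ¬r, w1   [→-rule on 4 (branches; this branch)]
Accessibility: w0Rw0, w0Rw1, w1Rw0, w1Rw1
The negation has an open branch (countermodel exists).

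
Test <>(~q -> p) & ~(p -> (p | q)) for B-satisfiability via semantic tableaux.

Unsatisfiable (every branch closes)

1. <>(~q -> p) & ~(p -> (p | q)), w0
2. <>(~q -> p), w0
3. ~(p -> (p | q)), w0
4. p, w0
5. ~(p | q), w0
6. ~p, w0
7. ~q, w0
Accessibility: w0Rw0
Branch closes: p and ~p both at w0.
(One branch shown.) All branches close.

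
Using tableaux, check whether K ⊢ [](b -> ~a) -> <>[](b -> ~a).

Not valid

Tableau for the negation ~([](b -> ~a) -> <>[](b -> ~a)):
1. ~([](b -> ~a) -> <>[](b -> ~a)), 0
2. [](b -> ~a), 0
3. ~<>[](b -> ~a), 0
The negation has an open branch (countermodel exists).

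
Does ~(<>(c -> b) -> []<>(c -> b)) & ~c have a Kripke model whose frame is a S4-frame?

1. ~(<>(c -> b) -> []<>(c -> b)) & ~c, w0
2. ~(<>(c -> b) -> []<>(c -> b)), w0   [&-rule on 1]
3. ~c, w0   [&-rule on 1]
4. <>(c -> b), w0   [~->-rule on 2]
5. ~[]<>(c -> b), w0   [~->-rule on 2]
6. c -> b, w1   [<>-rule on 4: fresh world w1, w0Rw1]
7. b, w1   [->-rule on 6 (branches; this branch)]
8. ~<>(c -> b), w2   [~[]-rule on 5: fresh world w2, w0Rw2]
9. ~(c -> b), w2   [~<>-rule on 8 via w2Rw2]
10. c, w2   [~->-rule on 9]
11. ~b, w2   [~->-rule on 9]
Accessibility: w0Rw0, w0Rw1, w0Rw2, w1Rw1, w2Rw2

Yes, satisfiable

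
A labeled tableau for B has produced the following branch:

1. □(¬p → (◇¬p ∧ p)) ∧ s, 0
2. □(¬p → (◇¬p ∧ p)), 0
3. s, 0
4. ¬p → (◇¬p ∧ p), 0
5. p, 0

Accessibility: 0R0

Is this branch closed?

No world carries both an atom and its negation.

Open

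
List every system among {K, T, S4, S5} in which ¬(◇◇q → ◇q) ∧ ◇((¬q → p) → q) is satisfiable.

K, T

T-tableau for the formula:
1. ¬(◇◇q → ◇q) ∧ ◇((¬q → p) → q), u
2. ¬(◇◇q → ◇q), u   [∧-rule on 1]
3. ◇((¬q → p) → q), u   [∧-rule on 1]
4. ◇◇q, u   [¬→-rule on 2]
5. ¬◇q, u   [¬→-rule on 2]
6. ¬q, u   [¬◇-rule on 5 via uRu]
7. (¬q → p) → q, v   [◇-rule on 3: fresh world v, uRv]
8. ¬q, v   [¬◇-rule on 5 via uRv]
9. ¬(¬q → p), v   [→-rule on 7 (branches; this branch)]
10. ¬p, v   [¬→-rule on 9]
11. ◇q, w   [◇-rule on 4: fresh world w, uRw]
12. ¬q, w   [¬◇-rule on 5 via uRw]
13. q, x   [◇-rule on 11: fresh world x, wRx]
Accessibility: uRu, uRv, uRw, vRv, wRw, wRx, xRx
Complete open branch: satisfiable in T, hence also in K (this T-model is also a K-model).
S4-tableau for the formula:
1. ¬(◇◇q → ◇q) ∧ ◇((¬q → p) → q), u
2. ¬(◇◇q → ◇q), u   [∧-rule on 1]
3. ◇((¬q → p) → q), u   [∧-rule on 1]
4. ◇◇q, u   [¬→-rule on 2]
5. ¬◇q, u   [¬→-rule on 2]
6. ¬q, u   [¬◇-rule on 5 via uRu]
7. (¬q → p) → q, v   [◇-rule on 3: fresh world v, uRv]
8. ¬q, v   [¬◇-rule on 5 via uRv]
9. ¬(¬q → p), v   [→-rule on 7 (branches; this branch)]
10. ¬p, v   [¬→-rule on 9]
11. ◇q, w   [◇-rule on 4: fresh world w, uRw]
12. ¬q, w   [¬◇-rule on 5 via uRw]
13. q, x   [◇-rule on 11: fresh world x, wRx]
14. ¬q, x   [¬◇-rule on 5 via uRx]
Accessibility: uRu, uRv, uRw, uRx, vRv, wRw, wRx, xRx
Branch closes: q and ¬q both at x.
Every branch closes (one shown): unsatisfiable in S4, hence also in S5 (every S5-frame is an S4-frame).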